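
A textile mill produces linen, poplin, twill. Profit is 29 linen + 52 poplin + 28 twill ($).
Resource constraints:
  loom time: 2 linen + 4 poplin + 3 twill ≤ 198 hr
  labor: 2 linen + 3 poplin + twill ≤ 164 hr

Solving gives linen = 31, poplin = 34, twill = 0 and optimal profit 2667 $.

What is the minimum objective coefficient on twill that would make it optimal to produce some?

31.5

Check each constraint at x*: loom time 198/198 (tight); labor 164/164 (tight).
From A_Bᵀ y = c: 2·y_loom time + 2·y_labor = 29; 4·y_loom time + 3·y_labor = 52.
Solving: y_loom time = 8.5, y_labor = 6.
twill enters the basis when its profit ≥ yᵀa₃ = 8.5·3 + 6·1 = 31.5.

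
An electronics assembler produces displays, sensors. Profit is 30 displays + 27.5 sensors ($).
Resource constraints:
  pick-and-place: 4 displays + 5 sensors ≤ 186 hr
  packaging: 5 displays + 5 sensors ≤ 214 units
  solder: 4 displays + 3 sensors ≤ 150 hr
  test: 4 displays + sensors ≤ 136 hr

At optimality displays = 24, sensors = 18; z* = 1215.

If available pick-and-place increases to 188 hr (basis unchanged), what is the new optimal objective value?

Binding: pick-and-place and solder. Non-binding: packaging (4 unused), test (22 unused).
Slack constraints have shadow price 0 (complementary slackness).
Dual feasibility on the basic columns requires 4·y_pick-and-place + 4·y_solder = 30, 5·y_pick-and-place + 3·y_solder = 27.5.
→ y_pick-and-place = 2.5 and y_solder = 5.
Δz = y_pick-and-place·Δb = 2.5 × (2) = 5, so new z* = 1215 + 5 = 1220.

1220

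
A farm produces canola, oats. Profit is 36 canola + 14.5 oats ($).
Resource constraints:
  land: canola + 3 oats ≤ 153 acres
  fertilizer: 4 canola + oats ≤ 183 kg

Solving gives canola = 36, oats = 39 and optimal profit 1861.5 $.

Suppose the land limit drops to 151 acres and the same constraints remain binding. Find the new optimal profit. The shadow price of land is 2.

1857.5

Δb = -2, so new z* = 1861.5 + (2)·(-2) = 1861.5 − 4 = 1857.5.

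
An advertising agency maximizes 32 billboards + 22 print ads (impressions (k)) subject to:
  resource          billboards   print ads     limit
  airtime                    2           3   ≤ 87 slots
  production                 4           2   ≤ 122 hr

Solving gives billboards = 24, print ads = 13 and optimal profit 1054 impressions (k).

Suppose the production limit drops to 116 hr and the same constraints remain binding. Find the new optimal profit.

At the optimum: airtime uses 87 of 87 (binding); production uses 122 of 122 (binding).
From A_Bᵀ y = c: 2·y_airtime + 4·y_production = 32; 3·y_airtime + 2·y_production = 22.
This yields shadow prices y_airtime = 3, y_production = 6.5.
Δz = y_production·Δb = 6.5 × (-6) = -39, so new z* = 1054 − 39 = 1015.

1015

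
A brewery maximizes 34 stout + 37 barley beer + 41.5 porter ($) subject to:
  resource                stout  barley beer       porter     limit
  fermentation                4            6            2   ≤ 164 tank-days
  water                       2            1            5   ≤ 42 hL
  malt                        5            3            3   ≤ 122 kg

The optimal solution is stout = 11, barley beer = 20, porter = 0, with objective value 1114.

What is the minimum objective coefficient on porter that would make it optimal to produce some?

At the optimum: fermentation uses 164 of 164 (binding); water uses 42 of 42 (binding); malt uses 115 of 122 (slack = 7).
Slack constraints have shadow price 0 (complementary slackness).
From A_Bᵀ y = c: 4·y_fermentation + 2·y_water = 34; 6·y_fermentation + 1·y_water = 37.
→ y_fermentation = 5 and y_water = 7.
porter enters the basis when its profit ≥ yᵀa₃ = 5·2 + 7·5 = 45.

45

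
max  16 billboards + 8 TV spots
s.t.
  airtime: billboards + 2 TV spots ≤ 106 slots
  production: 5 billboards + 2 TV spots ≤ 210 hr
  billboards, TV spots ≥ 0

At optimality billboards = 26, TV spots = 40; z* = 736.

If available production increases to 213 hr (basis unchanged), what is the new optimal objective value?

Both airtime and production are binding at x*.
From A_Bᵀ y = c: 1·y_airtime + 5·y_production = 16; 2·y_airtime + 2·y_production = 8.
Solving: y_airtime = 1, y_production = 3.
Δz = y_production·Δb = 3 × (3) = 9, so new z* = 736 + 9 = 745.

745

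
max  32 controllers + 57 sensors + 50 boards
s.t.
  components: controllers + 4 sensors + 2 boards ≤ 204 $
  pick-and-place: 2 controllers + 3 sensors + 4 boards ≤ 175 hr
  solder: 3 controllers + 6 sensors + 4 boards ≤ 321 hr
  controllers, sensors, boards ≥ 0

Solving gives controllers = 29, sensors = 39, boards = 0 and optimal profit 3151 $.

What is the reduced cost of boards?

-2

At the optimum: components uses 185 of 204 (slack = 19); pick-and-place uses 175 of 175 (binding); solder uses 321 of 321 (binding).
Slack constraints have shadow price 0 (complementary slackness).
Dual feasibility on the basic columns requires 2·y_pick-and-place + 3·y_solder = 32, 3·y_pick-and-place + 6·y_solder = 57.
This yields shadow prices y_pick-and-place = 7, y_solder = 6.
Reduced cost of boards: c₃ − yᵀa₃ = 50 − (7·4 + 6·4) = 50 − 52 = -2.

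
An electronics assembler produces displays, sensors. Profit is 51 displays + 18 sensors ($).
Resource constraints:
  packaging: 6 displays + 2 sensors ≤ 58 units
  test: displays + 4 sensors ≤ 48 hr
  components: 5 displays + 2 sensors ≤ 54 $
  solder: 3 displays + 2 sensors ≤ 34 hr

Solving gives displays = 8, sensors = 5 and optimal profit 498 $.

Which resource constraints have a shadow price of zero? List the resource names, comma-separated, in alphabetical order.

packaging: 58/58 (binding)
test: 28/48 (slack 20)
components: 50/54 (slack 4)
solder: 34/34 (binding)
By complementary slackness, a constraint with positive slack has shadow price 0 → components, test.

components, test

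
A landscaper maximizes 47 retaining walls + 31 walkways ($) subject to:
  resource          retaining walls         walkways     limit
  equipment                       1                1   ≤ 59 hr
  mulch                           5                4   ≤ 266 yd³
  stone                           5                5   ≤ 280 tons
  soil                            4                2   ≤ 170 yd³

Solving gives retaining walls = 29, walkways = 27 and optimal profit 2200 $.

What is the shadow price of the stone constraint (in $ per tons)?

3

Binding: stone and soil. Non-binding: equipment (3 unused), mulch (13 unused).
By complementary slackness, y = 0 for the non-binding constraints.
Dual feasibility on the basic columns requires 5·y_stone + 4·y_soil = 47, 5·y_stone + 2·y_soil = 31.
This yields shadow prices y_stone = 3, y_soil = 8.
Shadow price of stone = 3.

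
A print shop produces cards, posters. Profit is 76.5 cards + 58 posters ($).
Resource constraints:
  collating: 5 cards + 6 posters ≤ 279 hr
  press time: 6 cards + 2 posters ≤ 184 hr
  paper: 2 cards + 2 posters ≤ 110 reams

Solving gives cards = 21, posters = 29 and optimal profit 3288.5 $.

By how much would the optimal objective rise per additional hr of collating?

Binding: collating and press time. Non-binding: paper (10 unused).
Since paper is not tight, its dual is 0.
Dual feasibility on the basic columns requires 5·y_collating + 6·y_press time = 76.5, 6·y_collating + 2·y_press time = 58.
→ y_collating = 7.5 and y_press time = 6.5.
Shadow price of collating = 7.5.

7.5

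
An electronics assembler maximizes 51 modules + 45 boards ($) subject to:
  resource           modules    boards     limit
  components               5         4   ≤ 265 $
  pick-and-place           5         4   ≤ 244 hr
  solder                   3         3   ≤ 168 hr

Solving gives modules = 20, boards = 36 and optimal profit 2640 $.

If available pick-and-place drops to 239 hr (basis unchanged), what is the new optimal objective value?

Binding: pick-and-place and solder. Non-binding: components (21 unused).
By complementary slackness, y = 0 for the non-binding constraint.
From A_Bᵀ y = c: 5·y_pick-and-place + 3·y_solder = 51; 4·y_pick-and-place + 3·y_solder = 45.
→ y_pick-and-place = 6 and y_solder = 7.
Δz = y_pick-and-place·Δb = 6 × (-5) = -30, so new z* = 2640 − 30 = 2610.

2610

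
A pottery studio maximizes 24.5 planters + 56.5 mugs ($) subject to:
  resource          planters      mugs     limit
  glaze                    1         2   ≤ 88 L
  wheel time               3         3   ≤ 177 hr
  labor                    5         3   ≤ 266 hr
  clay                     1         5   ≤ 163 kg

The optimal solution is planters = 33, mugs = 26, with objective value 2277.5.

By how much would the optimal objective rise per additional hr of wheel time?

5.5

At the optimum: glaze uses 85 of 88 (slack = 3); wheel time uses 177 of 177 (binding); labor uses 243 of 266 (slack = 23); clay uses 163 of 163 (binding).
By complementary slackness, y = 0 for the non-binding constraints.
Dual feasibility on the basic columns requires 3·y_wheel time + 1·y_clay = 24.5, 3·y_wheel time + 5·y_clay = 56.5.
→ y_wheel time = 5.5 and y_clay = 8.
Shadow price of wheel time = 5.5.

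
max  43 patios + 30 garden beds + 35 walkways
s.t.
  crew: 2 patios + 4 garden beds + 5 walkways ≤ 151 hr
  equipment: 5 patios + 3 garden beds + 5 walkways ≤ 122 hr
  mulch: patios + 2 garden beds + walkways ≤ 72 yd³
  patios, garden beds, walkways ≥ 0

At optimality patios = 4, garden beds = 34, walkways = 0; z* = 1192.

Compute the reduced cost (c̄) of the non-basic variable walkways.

-8

Binding: equipment and mulch. Non-binding: crew (7 unused).
Since crew is not tight, its dual is 0.
Dual feasibility on the basic columns requires 5·y_equipment + 1·y_mulch = 43, 3·y_equipment + 2·y_mulch = 30.
This yields shadow prices y_equipment = 8, y_mulch = 3.
Reduced cost of walkways: c₃ − yᵀa₃ = 35 − (8·5 + 3·1) = 35 − 43 = -8.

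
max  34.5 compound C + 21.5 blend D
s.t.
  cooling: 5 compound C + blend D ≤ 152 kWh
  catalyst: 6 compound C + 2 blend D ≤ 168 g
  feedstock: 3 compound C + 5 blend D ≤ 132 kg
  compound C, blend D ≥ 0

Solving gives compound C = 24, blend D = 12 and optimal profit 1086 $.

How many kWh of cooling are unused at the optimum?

20

cooling used = 5·24 + 1·12 = 132; slack = 152 − 132 = 20.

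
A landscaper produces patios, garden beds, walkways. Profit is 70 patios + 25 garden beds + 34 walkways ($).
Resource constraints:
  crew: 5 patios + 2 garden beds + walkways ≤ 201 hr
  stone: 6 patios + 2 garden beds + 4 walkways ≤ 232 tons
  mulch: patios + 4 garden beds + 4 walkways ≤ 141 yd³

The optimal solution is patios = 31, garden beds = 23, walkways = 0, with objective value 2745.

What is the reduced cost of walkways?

-1

Binding: crew and stone. Non-binding: mulch (18 unused).
Slack constraints have shadow price 0 (complementary slackness).
Dual feasibility on the basic columns requires 5·y_crew + 6·y_stone = 70, 2·y_crew + 2·y_stone = 25.
→ y_crew = 5 and y_stone = 7.5.
Reduced cost of walkways: c₃ − yᵀa₃ = 34 − (5·1 + 7.5·4) = 34 − 35 = -1.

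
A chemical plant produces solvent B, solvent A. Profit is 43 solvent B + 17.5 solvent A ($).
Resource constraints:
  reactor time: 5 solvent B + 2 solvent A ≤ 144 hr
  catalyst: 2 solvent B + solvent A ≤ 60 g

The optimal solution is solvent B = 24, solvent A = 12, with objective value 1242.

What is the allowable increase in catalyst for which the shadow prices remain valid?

12

Binding constraints: reactor time, catalyst. The basis is B = [[5,2],[2,1]] with det 1.
Per unit increase in catalyst, x* moves by d = (-2, 5).
The basis stays optimal until solvent B reaches 0; allowable increase = 12 g.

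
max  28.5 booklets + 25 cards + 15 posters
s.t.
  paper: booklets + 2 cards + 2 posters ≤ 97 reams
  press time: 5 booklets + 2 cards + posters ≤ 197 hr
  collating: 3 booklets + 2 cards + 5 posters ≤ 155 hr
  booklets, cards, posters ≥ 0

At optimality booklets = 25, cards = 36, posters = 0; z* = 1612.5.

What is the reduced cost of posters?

-6

Binding: paper and press time. Non-binding: collating (8 unused).
Slack constraints have shadow price 0 (complementary slackness).
The binding rows give the dual system: 1·y_paper + 5·y_press time = 28.5 and 2·y_paper + 2·y_press time = 25.
→ y_paper = 8.5 and y_press time = 4.
Reduced cost of posters: c₃ − yᵀa₃ = 15 − (8.5·2 + 4·1) = 15 − 21 = -6.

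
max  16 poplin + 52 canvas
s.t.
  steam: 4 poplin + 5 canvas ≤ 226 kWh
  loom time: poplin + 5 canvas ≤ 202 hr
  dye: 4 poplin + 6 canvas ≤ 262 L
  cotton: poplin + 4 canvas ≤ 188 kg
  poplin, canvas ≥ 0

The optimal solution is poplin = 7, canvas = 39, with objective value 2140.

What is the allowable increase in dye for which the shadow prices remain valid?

2.8

Binding constraints: loom time, dye. The basis is B = [[1,5],[4,6]] with det -14.
Per unit increase in dye, x* moves by d = (0.3571, -0.0714).
The basis stays optimal until steam becomes binding; allowable increase = 2.8 L.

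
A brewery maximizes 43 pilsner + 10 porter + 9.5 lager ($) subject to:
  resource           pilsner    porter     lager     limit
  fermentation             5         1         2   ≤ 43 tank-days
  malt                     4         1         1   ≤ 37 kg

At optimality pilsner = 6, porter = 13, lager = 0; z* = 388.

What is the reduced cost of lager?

Check each constraint at x*: fermentation 43/43 (tight); malt 37/37 (tight).
From A_Bᵀ y = c: 5·y_fermentation + 4·y_malt = 43; 1·y_fermentation + 1·y_malt = 10.
Solving: y_fermentation = 3, y_malt = 7.
Reduced cost of lager: c₃ − yᵀa₃ = 9.5 − (3·2 + 7·1) = 9.5 − 13 = -3.5.

-3.5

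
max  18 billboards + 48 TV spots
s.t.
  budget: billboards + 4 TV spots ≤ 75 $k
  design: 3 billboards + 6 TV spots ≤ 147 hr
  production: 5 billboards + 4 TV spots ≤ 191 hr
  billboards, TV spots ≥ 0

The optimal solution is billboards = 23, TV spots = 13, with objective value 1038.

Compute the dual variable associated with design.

4

At the optimum: budget uses 75 of 75 (binding); design uses 147 of 147 (binding); production uses 167 of 191 (slack = 24).
Since production is not tight, its dual is 0.
The binding rows give the dual system: 1·y_budget + 3·y_design = 18 and 4·y_budget + 6·y_design = 48.
→ y_budget = 6 and y_design = 4.
Shadow price of design = 4.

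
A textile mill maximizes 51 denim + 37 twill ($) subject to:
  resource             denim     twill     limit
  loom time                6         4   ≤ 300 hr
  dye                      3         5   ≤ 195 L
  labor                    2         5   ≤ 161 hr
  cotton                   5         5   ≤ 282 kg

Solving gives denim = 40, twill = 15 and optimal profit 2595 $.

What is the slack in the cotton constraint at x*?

cotton used = 5·40 + 5·15 = 275; slack = 282 − 275 = 7.

7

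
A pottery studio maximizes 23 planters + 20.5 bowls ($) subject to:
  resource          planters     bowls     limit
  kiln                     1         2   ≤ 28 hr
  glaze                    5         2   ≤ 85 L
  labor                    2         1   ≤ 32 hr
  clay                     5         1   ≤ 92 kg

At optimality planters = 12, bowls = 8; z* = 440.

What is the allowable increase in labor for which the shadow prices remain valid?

Binding constraints: kiln, labor. The basis is B = [[1,2],[2,1]] with det -3.
Per unit increase in labor, x* moves by d = (0.6667, -0.3333).
The basis stays optimal until glaze becomes binding; allowable increase = 3.375 hr.

3.375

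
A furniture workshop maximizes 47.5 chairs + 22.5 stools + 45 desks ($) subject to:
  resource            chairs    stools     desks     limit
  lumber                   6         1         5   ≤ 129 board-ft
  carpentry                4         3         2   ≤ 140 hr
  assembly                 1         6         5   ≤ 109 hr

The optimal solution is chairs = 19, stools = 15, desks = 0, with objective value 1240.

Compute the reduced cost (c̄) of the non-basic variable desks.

-5

At the optimum: lumber uses 129 of 129 (binding); carpentry uses 121 of 140 (slack = 19); assembly uses 109 of 109 (binding).
Since carpentry is not tight, its dual is 0.
The binding rows give the dual system: 6·y_lumber + 1·y_assembly = 47.5 and 1·y_lumber + 6·y_assembly = 22.5.
→ y_lumber = 7.5 and y_assembly = 2.5.
Reduced cost of desks: c₃ − yᵀa₃ = 45 − (7.5·5 + 2.5·5) = 45 − 50 = -5.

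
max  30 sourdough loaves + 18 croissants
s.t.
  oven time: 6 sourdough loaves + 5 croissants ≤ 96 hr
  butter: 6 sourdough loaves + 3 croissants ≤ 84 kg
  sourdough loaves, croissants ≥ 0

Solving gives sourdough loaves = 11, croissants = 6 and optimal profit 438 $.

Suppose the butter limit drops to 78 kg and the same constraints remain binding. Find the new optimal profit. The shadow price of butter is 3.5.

417

Δb = -6, so new z* = 438 + (3.5)·(-6) = 438 − 21 = 417.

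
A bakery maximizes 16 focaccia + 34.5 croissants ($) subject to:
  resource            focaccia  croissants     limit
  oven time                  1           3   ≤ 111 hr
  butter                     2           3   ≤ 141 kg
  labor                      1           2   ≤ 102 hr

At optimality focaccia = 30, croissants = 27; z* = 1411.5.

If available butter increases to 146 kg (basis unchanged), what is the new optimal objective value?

1434

Binding: oven time and butter. Non-binding: labor (18 unused).
By complementary slackness, y = 0 for the non-binding constraint.
The binding rows give the dual system: 1·y_oven time + 2·y_butter = 16 and 3·y_oven time + 3·y_butter = 34.5.
→ y_oven time = 7 and y_butter = 4.5.
Δz = y_butter·Δb = 4.5 × (5) = 22.5, so new z* = 1411.5 + 22.5 = 1434.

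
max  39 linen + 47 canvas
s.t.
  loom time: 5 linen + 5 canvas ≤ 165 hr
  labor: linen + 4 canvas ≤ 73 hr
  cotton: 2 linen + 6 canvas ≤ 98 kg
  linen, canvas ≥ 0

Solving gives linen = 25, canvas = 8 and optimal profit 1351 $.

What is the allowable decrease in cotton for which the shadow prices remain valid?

Binding constraints: loom time, cotton. The basis is B = [[5,5],[2,6]] with det 20.
Per unit decrease in cotton, x* moves by d = (0.25, -0.25).
The basis stays optimal until canvas reaches 0; allowable decrease = 32 kg.

32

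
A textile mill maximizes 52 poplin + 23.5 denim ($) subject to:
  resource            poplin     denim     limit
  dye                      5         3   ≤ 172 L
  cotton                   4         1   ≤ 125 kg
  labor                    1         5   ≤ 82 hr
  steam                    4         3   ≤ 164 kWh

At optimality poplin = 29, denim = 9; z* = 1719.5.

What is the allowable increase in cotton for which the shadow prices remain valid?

12.6

Binding constraints: dye, cotton. The basis is B = [[5,3],[4,1]] with det -7.
Per unit increase in cotton, x* moves by d = (0.4286, -0.7143).
The basis stays optimal until denim reaches 0; allowable increase = 12.6 kg.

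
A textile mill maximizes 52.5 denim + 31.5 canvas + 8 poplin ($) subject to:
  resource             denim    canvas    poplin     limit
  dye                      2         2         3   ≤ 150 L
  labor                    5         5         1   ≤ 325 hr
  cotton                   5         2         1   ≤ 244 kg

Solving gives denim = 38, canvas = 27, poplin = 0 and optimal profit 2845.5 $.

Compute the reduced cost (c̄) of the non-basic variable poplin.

-2.5

At the optimum: dye uses 130 of 150 (slack = 20); labor uses 325 of 325 (binding); cotton uses 244 of 244 (binding).
Slack constraints have shadow price 0 (complementary slackness).
From A_Bᵀ y = c: 5·y_labor + 5·y_cotton = 52.5; 5·y_labor + 2·y_cotton = 31.5.
This yields shadow prices y_labor = 3.5, y_cotton = 7.
Reduced cost of poplin: c₃ − yᵀa₃ = 8 − (3.5·1 + 7·1) = 8 − 10.5 = -2.5.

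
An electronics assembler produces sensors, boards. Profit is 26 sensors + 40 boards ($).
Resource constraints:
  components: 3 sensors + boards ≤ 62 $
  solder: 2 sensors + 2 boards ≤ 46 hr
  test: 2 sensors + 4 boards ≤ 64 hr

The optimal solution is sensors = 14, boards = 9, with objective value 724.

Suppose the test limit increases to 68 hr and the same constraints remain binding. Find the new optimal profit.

Check each constraint at x*: components 51/62 (slack 11); solder 46/46 (tight); test 64/64 (tight).
Slack constraints have shadow price 0 (complementary slackness).
From A_Bᵀ y = c: 2·y_solder + 2·y_test = 26; 2·y_solder + 4·y_test = 40.
→ y_solder = 6 and y_test = 7.
Δz = y_test·Δb = 7 × (4) = 28, so new z* = 724 + 28 = 752.

752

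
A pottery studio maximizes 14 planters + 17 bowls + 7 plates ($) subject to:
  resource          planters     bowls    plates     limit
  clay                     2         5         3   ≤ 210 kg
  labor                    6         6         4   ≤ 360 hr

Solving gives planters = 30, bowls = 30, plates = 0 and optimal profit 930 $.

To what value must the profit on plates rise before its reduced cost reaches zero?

At the optimum: clay uses 210 of 210 (binding); labor uses 360 of 360 (binding).
Dual feasibility on the basic columns requires 2·y_clay + 6·y_labor = 14, 5·y_clay + 6·y_labor = 17.
This yields shadow prices y_clay = 1, y_labor = 2.
plates enters the basis when its profit ≥ yᵀa₃ = 1·3 + 2·4 = 11.

11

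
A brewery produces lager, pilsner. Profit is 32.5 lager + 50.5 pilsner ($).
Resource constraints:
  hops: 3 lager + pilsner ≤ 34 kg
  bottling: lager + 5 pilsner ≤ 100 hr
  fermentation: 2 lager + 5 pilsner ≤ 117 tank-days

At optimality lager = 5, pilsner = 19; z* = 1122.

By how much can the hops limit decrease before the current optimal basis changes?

14

Binding constraints: hops, bottling. The basis is B = [[3,1],[1,5]] with det 14.
Per unit decrease in hops, x* moves by d = (-0.3571, 0.0714).
The basis stays optimal until lager reaches 0; allowable decrease = 14 kg.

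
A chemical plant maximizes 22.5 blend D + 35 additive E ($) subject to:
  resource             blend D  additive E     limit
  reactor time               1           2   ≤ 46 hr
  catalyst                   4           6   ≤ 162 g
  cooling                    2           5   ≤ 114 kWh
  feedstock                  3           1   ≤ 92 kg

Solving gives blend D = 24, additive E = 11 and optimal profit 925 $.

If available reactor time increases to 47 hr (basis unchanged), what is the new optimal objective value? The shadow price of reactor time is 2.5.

927.5

Δb = 1, so new z* = 925 + (2.5)·(1) = 925 + 2.5 = 927.5.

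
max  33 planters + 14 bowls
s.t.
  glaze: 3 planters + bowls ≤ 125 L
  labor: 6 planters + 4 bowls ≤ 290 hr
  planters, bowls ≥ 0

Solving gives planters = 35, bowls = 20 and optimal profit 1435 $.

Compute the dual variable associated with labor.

1.5

Check each constraint at x*: glaze 125/125 (tight); labor 290/290 (tight).
Dual feasibility on the basic columns requires 3·y_glaze + 6·y_labor = 33, 1·y_glaze + 4·y_labor = 14.
This yields shadow prices y_glaze = 8, y_labor = 1.5.
Shadow price of labor = 1.5.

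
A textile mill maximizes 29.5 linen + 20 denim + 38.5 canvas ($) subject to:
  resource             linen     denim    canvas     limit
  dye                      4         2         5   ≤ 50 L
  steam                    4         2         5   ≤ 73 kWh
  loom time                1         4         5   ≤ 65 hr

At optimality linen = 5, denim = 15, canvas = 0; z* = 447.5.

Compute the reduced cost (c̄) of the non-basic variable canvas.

Binding: dye and loom time. Non-binding: steam (23 unused).
Since steam is not tight, its dual is 0.
Dual feasibility on the basic columns requires 4·y_dye + 1·y_loom time = 29.5, 2·y_dye + 4·y_loom time = 20.
→ y_dye = 7 and y_loom time = 1.5.
Reduced cost of canvas: c₃ − yᵀa₃ = 38.5 − (7·5 + 1.5·5) = 38.5 − 42.5 = -4.

-4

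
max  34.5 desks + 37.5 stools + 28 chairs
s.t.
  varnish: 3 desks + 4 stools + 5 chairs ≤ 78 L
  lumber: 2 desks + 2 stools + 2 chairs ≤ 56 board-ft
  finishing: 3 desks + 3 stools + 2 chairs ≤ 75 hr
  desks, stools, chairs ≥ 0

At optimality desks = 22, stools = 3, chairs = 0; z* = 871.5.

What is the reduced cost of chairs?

Check each constraint at x*: varnish 78/78 (tight); lumber 50/56 (slack 6); finishing 75/75 (tight).
Slack constraints have shadow price 0 (complementary slackness).
Dual feasibility on the basic columns requires 3·y_varnish + 3·y_finishing = 34.5, 4·y_varnish + 3·y_finishing = 37.5.
This yields shadow prices y_varnish = 3, y_finishing = 8.5.
Reduced cost of chairs: c₃ − yᵀa₃ = 28 − (3·5 + 8.5·2) = 28 − 32 = -4.

-4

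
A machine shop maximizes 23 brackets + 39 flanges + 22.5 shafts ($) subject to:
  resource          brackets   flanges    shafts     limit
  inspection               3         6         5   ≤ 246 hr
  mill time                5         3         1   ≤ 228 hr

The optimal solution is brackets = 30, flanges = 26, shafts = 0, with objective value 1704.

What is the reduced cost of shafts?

-8.5

Both inspection and mill time are binding at x*.
From A_Bᵀ y = c: 3·y_inspection + 5·y_mill time = 23; 6·y_inspection + 3·y_mill time = 39.
Solving: y_inspection = 6, y_mill time = 1.
Reduced cost of shafts: c₃ − yᵀa₃ = 22.5 − (6·5 + 1·1) = 22.5 − 31 = -8.5.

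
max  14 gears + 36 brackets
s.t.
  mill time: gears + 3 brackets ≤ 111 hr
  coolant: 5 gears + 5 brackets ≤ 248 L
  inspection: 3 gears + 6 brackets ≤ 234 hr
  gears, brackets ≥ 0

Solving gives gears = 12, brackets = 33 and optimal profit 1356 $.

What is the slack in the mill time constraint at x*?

0

mill time used = 1·12 + 3·33 = 111; slack = 111 − 111 = 0.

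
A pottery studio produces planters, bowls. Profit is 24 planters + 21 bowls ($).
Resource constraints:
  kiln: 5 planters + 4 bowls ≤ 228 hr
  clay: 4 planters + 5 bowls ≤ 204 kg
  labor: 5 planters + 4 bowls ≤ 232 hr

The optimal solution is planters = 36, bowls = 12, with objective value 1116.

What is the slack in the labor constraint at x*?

labor used = 5·36 + 4·12 = 228; slack = 232 − 228 = 4.

4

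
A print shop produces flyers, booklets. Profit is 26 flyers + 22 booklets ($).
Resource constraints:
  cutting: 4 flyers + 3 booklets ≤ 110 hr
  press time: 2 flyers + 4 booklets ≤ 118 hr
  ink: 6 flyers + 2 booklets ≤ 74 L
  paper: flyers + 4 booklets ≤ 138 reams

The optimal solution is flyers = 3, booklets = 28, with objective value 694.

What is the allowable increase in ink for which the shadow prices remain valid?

28

Binding constraints: press time, ink. The basis is B = [[2,4],[6,2]] with det -20.
Per unit increase in ink, x* moves by d = (0.2, -0.1).
The basis stays optimal until cutting becomes binding; allowable increase = 28 L.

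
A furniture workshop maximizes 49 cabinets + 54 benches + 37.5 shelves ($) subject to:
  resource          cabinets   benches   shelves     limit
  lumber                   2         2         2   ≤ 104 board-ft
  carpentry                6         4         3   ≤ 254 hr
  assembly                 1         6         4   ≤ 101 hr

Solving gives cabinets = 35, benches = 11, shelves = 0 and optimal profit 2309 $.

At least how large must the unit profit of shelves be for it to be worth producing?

38.5

At the optimum: lumber uses 92 of 104 (slack = 12); carpentry uses 254 of 254 (binding); assembly uses 101 of 101 (binding).
Slack constraints have shadow price 0 (complementary slackness).
The binding rows give the dual system: 6·y_carpentry + 1·y_assembly = 49 and 4·y_carpentry + 6·y_assembly = 54.
→ y_carpentry = 7.5 and y_assembly = 4.
shelves enters the basis when its profit ≥ yᵀa₃ = 7.5·3 + 4·4 = 38.5.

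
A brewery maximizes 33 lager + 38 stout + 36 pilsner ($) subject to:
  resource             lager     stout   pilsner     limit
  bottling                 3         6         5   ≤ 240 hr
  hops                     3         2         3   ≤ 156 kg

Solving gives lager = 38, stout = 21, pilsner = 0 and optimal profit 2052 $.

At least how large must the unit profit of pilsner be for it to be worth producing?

Both bottling and hops are binding at x*.
The binding rows give the dual system: 3·y_bottling + 3·y_hops = 33 and 6·y_bottling + 2·y_hops = 38.
→ y_bottling = 4 and y_hops = 7.
pilsner enters the basis when its profit ≥ yᵀa₃ = 4·5 + 7·3 = 41.

41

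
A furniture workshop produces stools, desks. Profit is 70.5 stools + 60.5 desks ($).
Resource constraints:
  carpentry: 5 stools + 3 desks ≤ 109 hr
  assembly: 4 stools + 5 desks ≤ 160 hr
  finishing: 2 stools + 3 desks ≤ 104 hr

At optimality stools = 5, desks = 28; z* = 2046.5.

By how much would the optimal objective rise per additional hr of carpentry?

At the optimum: carpentry uses 109 of 109 (binding); assembly uses 160 of 160 (binding); finishing uses 94 of 104 (slack = 10).
Slack constraints have shadow price 0 (complementary slackness).
Dual feasibility on the basic columns requires 5·y_carpentry + 4·y_assembly = 70.5, 3·y_carpentry + 5·y_assembly = 60.5.
Solving: y_carpentry = 8.5, y_assembly = 7.
Shadow price of carpentry = 8.5.

8.5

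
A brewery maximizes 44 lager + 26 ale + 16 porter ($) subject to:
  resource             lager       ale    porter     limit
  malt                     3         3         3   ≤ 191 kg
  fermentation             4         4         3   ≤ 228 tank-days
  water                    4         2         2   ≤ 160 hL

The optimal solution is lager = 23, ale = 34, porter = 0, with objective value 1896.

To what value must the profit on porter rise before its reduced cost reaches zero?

24

Binding: fermentation and water. Non-binding: malt (20 unused).
Slack constraints have shadow price 0 (complementary slackness).
The binding rows give the dual system: 4·y_fermentation + 4·y_water = 44 and 4·y_fermentation + 2·y_water = 26.
→ y_fermentation = 2 and y_water = 9.
porter enters the basis when its profit ≥ yᵀa₃ = 2·3 + 9·2 = 24.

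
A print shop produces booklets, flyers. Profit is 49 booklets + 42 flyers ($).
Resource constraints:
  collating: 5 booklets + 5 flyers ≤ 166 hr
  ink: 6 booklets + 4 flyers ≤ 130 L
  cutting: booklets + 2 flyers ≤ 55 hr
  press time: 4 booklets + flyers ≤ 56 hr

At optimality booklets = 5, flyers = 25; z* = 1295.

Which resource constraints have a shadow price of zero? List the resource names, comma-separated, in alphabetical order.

collating, press time

collating: 150/166 (slack 16)
ink: 130/130 (binding)
cutting: 55/55 (binding)
press time: 45/56 (slack 11)
By complementary slackness, a constraint with positive slack has shadow price 0 → collating, press time.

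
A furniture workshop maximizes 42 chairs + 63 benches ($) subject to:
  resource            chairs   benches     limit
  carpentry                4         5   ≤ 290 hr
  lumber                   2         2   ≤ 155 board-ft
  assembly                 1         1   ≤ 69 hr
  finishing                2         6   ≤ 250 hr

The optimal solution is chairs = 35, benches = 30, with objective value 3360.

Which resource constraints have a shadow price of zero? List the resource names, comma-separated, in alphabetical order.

assembly, lumber

carpentry: 290/290 (binding)
lumber: 130/155 (slack 25)
assembly: 65/69 (slack 4)
finishing: 250/250 (binding)
By complementary slackness, a constraint with positive slack has shadow price 0 → assembly, lumber.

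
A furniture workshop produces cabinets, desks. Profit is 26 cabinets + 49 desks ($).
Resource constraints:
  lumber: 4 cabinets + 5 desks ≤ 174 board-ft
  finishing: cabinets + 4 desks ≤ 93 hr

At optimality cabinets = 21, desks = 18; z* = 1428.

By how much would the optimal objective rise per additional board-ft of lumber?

5

Check each constraint at x*: lumber 174/174 (tight); finishing 93/93 (tight).
Dual feasibility on the basic columns requires 4·y_lumber + 1·y_finishing = 26, 5·y_lumber + 4·y_finishing = 49.
→ y_lumber = 5 and y_finishing = 6.
Shadow price of lumber = 5.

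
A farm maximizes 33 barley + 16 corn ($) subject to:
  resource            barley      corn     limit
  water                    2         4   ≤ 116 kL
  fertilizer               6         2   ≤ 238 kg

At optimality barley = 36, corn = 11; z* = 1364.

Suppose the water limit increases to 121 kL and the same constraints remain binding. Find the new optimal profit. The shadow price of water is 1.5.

1371.5

Δb = 5, so new z* = 1364 + (1.5)·(5) = 1364 + 7.5 = 1371.5.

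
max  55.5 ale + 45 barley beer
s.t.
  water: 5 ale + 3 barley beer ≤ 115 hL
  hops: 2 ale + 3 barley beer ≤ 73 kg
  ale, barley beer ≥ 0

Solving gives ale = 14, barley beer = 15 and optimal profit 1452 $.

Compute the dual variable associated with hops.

6.5

At the optimum: water uses 115 of 115 (binding); hops uses 73 of 73 (binding).
From A_Bᵀ y = c: 5·y_water + 2·y_hops = 55.5; 3·y_water + 3·y_hops = 45.
Solving: y_water = 8.5, y_hops = 6.5.
Shadow price of hops = 6.5.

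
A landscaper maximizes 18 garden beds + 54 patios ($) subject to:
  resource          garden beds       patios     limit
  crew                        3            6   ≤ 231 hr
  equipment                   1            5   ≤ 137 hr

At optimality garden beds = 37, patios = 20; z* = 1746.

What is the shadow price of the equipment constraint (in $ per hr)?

At the optimum: crew uses 231 of 231 (binding); equipment uses 137 of 137 (binding).
Dual feasibility on the basic columns requires 3·y_crew + 1·y_equipment = 18, 6·y_crew + 5·y_equipment = 54.
This yields shadow prices y_crew = 4, y_equipment = 6.
Shadow price of equipment = 6.

6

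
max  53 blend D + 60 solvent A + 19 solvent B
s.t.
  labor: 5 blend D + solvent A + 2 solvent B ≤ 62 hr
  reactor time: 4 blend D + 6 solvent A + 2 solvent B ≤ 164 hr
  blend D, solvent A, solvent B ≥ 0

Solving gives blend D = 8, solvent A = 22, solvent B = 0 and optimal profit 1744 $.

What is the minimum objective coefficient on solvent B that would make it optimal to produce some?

Both labor and reactor time are binding at x*.
From A_Bᵀ y = c: 5·y_labor + 4·y_reactor time = 53; 1·y_labor + 6·y_reactor time = 60.
→ y_labor = 3 and y_reactor time = 9.5.
solvent B enters the basis when its profit ≥ yᵀa₃ = 3·2 + 9.5·2 = 25.

25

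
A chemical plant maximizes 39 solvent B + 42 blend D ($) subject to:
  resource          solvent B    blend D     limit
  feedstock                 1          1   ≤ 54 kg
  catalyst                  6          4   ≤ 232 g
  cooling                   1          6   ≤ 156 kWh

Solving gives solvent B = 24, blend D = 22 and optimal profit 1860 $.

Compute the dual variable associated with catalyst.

6

Binding: catalyst and cooling. Non-binding: feedstock (8 unused).
By complementary slackness, y = 0 for the non-binding constraint.
Dual feasibility on the basic columns requires 6·y_catalyst + 1·y_cooling = 39, 4·y_catalyst + 6·y_cooling = 42.
Solving: y_catalyst = 6, y_cooling = 3.
Shadow price of catalyst = 6.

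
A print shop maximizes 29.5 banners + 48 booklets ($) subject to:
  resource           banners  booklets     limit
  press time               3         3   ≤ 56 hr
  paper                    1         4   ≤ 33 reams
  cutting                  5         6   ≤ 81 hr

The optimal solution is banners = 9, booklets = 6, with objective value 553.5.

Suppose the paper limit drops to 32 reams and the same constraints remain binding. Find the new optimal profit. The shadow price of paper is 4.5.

Δb = -1, so new z* = 553.5 + (4.5)·(-1) = 553.5 − 4.5 = 549.

549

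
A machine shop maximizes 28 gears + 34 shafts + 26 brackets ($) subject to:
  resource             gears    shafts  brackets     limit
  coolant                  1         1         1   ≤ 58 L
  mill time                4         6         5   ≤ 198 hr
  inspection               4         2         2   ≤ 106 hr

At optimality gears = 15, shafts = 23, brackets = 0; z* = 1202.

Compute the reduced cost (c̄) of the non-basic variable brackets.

At the optimum: coolant uses 38 of 58 (slack = 20); mill time uses 198 of 198 (binding); inspection uses 106 of 106 (binding).
By complementary slackness, y = 0 for the non-binding constraint.
Dual feasibility on the basic columns requires 4·y_mill time + 4·y_inspection = 28, 6·y_mill time + 2·y_inspection = 34.
→ y_mill time = 5 and y_inspection = 2.
Reduced cost of brackets: c₃ − yᵀa₃ = 26 − (5·5 + 2·2) = 26 − 29 = -3.

-3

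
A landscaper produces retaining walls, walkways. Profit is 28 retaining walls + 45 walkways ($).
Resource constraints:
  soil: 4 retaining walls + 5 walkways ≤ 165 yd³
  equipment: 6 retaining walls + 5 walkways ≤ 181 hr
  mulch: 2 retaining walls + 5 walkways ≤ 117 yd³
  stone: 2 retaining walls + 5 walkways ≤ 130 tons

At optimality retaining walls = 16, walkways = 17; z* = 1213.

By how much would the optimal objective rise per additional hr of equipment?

2.5

Check each constraint at x*: soil 149/165 (slack 16); equipment 181/181 (tight); mulch 117/117 (tight); stone 117/130 (slack 13).
By complementary slackness, y = 0 for the non-binding constraints.
Dual feasibility on the basic columns requires 6·y_equipment + 2·y_mulch = 28, 5·y_equipment + 5·y_mulch = 45.
→ y_equipment = 2.5 and y_mulch = 6.5.
Shadow price of equipment = 2.5.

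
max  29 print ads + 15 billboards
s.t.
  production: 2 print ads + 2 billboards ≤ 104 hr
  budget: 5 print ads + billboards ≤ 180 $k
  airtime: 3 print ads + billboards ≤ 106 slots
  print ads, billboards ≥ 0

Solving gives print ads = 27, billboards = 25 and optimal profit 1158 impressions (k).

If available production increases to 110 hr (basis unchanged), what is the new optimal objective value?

1182

At the optimum: production uses 104 of 104 (binding); budget uses 160 of 180 (slack = 20); airtime uses 106 of 106 (binding).
By complementary slackness, y = 0 for the non-binding constraint.
From A_Bᵀ y = c: 2·y_production + 3·y_airtime = 29; 2·y_production + 1·y_airtime = 15.
This yields shadow prices y_production = 4, y_airtime = 7.
Δz = y_production·Δb = 4 × (6) = 24, so new z* = 1158 + 24 = 1182.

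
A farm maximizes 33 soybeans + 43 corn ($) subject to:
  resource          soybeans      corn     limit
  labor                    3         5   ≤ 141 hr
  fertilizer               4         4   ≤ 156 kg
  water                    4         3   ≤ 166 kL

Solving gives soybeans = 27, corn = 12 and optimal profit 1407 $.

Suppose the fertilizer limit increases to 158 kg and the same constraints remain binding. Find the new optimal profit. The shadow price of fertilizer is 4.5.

1416

Δb = 2, so new z* = 1407 + (4.5)·(2) = 1407 + 9 = 1416.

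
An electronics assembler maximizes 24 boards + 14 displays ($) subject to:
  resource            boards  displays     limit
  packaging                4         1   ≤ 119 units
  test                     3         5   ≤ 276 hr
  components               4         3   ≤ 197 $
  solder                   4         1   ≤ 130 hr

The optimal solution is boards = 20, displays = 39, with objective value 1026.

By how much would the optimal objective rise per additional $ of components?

4

At the optimum: packaging uses 119 of 119 (binding); test uses 255 of 276 (slack = 21); components uses 197 of 197 (binding); solder uses 119 of 130 (slack = 11).
Since test, solder are not tight, their duals are 0.
Dual feasibility on the basic columns requires 4·y_packaging + 4·y_components = 24, 1·y_packaging + 3·y_components = 14.
This yields shadow prices y_packaging = 2, y_components = 4.
Shadow price of components = 4.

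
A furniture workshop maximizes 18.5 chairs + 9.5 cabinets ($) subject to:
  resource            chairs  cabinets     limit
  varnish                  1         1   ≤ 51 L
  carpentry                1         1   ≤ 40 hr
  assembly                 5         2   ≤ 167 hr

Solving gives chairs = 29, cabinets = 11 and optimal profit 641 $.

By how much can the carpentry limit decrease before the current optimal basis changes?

6.6

Binding constraints: carpentry, assembly. The basis is B = [[1,1],[5,2]] with det -3.
Per unit decrease in carpentry, x* moves by d = (0.6667, -1.6667).
The basis stays optimal until cabinets reaches 0; allowable decrease = 6.6 hr.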